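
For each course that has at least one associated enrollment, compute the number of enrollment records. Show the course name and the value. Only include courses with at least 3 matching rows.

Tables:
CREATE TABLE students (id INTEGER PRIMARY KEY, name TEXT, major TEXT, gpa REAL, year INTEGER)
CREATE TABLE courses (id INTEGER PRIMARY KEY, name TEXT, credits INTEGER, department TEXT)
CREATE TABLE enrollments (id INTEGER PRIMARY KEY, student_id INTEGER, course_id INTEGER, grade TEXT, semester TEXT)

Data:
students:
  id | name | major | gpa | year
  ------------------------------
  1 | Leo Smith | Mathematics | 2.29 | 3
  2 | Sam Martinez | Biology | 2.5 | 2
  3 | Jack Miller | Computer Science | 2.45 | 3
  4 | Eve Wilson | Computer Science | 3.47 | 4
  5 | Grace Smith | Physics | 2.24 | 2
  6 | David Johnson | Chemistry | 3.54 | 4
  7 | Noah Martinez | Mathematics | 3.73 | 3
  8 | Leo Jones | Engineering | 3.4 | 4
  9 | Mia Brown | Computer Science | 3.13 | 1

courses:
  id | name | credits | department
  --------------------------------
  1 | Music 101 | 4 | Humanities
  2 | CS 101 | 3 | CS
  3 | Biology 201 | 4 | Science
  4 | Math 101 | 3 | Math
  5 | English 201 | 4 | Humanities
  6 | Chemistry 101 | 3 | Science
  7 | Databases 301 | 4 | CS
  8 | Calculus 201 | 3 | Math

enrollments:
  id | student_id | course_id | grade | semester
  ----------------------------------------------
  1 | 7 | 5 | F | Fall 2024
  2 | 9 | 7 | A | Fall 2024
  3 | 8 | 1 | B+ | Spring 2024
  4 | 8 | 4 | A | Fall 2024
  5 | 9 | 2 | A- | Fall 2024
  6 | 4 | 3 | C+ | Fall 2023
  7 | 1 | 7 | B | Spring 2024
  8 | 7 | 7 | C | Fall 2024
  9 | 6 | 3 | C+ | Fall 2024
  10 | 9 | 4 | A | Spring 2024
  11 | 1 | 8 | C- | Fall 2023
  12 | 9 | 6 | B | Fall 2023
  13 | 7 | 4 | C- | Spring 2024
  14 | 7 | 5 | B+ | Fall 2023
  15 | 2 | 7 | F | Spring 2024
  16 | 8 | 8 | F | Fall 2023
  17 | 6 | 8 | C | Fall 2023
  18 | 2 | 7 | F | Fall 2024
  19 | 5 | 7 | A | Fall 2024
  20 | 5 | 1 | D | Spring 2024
SELECT p.name, COUNT(*) AS n FROM enrollments c JOIN courses p ON c.course_id = p.id GROUP BY p.id, p.name HAVING COUNT(*) >= 3

Execution result:
name | n
Math 101 | 3
Databases 301 | 6
Calculus 201 | 3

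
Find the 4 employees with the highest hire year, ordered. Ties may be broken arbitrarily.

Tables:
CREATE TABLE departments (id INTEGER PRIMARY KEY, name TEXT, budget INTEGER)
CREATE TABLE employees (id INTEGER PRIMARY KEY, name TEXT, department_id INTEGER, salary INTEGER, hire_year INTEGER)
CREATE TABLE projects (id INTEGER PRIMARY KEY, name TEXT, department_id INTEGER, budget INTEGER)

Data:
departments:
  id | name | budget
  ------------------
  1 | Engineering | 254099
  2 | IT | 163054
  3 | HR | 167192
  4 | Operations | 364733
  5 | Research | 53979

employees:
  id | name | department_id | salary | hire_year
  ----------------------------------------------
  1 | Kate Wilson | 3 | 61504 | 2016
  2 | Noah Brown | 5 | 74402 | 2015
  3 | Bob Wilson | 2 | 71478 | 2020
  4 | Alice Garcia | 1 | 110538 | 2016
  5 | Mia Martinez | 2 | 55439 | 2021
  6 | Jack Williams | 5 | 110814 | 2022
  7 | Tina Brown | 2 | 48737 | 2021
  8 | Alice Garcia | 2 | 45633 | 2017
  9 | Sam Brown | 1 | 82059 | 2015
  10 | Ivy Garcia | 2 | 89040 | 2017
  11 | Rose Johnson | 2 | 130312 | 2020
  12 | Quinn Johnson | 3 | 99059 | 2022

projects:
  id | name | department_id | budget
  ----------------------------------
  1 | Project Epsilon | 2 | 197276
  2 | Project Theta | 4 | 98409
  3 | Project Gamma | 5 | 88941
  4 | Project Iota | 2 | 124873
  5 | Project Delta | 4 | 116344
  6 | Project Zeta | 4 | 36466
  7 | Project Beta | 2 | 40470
SELECT name, hire_year FROM employees ORDER BY hire_year DESC LIMIT 4

Execution result:
name | hire_year
Jack Williams | 2022
Quinn Johnson | 2022
Mia Martinez | 2021
Tina Brown | 2021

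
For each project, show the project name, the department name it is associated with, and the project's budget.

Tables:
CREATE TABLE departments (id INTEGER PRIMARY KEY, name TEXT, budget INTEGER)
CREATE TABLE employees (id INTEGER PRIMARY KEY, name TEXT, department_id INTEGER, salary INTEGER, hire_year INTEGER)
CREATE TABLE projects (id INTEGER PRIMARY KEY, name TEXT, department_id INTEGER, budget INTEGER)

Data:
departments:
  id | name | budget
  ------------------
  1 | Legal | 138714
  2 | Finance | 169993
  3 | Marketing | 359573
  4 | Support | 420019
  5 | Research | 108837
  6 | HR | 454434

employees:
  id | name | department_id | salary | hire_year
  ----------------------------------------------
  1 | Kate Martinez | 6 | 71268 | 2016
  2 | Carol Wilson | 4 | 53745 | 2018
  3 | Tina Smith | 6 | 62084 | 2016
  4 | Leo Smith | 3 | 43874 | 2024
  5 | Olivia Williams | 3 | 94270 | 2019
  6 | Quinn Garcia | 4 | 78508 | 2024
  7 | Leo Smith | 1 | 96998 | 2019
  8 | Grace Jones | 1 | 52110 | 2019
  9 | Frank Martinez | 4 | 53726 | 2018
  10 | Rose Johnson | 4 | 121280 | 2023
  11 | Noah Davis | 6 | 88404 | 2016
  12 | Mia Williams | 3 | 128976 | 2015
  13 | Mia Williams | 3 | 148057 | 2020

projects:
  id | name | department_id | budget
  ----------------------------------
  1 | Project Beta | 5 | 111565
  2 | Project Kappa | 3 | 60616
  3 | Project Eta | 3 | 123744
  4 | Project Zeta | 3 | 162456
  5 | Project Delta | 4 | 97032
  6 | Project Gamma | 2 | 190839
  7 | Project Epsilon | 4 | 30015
SELECT c.name, p.name AS department, c.budget FROM projects c JOIN departments p ON c.department_id = p.id

Execution result:
name | department | budget
Project Beta | Research | 111565
Project Kappa | Marketing | 60616
Project Eta | Marketing | 123744
Project Zeta | Marketing | 162456
Project Delta | Support | 97032
Project Gamma | Finance | 190839
Project Epsilon | Support | 30015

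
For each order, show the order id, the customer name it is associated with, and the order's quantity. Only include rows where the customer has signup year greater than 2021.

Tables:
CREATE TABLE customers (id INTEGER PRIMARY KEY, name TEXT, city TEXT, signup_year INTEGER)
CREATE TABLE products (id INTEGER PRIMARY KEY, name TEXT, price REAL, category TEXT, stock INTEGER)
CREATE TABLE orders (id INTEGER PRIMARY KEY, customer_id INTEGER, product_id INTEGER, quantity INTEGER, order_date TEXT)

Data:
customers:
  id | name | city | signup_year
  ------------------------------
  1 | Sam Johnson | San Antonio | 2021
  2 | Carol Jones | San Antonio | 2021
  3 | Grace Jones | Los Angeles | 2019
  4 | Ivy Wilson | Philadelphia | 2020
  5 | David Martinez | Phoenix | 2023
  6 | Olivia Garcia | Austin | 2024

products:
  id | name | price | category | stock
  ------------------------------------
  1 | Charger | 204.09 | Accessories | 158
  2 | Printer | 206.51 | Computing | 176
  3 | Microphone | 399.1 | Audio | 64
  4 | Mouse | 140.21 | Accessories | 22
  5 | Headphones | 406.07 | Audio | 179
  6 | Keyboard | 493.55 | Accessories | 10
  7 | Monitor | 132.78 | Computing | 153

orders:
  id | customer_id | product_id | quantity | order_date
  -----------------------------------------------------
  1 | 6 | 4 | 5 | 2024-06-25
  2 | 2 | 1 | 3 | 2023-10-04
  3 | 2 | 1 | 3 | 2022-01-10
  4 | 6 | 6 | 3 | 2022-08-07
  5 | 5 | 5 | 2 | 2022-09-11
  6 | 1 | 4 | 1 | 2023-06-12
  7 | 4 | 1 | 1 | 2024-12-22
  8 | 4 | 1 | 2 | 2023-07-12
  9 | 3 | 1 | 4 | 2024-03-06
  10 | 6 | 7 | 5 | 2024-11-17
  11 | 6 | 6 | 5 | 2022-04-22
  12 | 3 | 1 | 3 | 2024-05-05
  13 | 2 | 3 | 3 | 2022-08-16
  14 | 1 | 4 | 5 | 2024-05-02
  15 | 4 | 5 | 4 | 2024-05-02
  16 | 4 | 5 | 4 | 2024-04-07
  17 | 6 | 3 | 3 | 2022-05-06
SELECT c.id, p.name AS customer, c.quantity FROM orders c JOIN customers p ON c.customer_id = p.id WHERE p.signup_year > 2021

Execution result:
id | customer | quantity
1 | Olivia Garcia | 5
4 | Olivia Garcia | 3
5 | David Martinez | 2
10 | Olivia Garcia | 5
11 | Olivia Garcia | 5
17 | Olivia Garcia | 3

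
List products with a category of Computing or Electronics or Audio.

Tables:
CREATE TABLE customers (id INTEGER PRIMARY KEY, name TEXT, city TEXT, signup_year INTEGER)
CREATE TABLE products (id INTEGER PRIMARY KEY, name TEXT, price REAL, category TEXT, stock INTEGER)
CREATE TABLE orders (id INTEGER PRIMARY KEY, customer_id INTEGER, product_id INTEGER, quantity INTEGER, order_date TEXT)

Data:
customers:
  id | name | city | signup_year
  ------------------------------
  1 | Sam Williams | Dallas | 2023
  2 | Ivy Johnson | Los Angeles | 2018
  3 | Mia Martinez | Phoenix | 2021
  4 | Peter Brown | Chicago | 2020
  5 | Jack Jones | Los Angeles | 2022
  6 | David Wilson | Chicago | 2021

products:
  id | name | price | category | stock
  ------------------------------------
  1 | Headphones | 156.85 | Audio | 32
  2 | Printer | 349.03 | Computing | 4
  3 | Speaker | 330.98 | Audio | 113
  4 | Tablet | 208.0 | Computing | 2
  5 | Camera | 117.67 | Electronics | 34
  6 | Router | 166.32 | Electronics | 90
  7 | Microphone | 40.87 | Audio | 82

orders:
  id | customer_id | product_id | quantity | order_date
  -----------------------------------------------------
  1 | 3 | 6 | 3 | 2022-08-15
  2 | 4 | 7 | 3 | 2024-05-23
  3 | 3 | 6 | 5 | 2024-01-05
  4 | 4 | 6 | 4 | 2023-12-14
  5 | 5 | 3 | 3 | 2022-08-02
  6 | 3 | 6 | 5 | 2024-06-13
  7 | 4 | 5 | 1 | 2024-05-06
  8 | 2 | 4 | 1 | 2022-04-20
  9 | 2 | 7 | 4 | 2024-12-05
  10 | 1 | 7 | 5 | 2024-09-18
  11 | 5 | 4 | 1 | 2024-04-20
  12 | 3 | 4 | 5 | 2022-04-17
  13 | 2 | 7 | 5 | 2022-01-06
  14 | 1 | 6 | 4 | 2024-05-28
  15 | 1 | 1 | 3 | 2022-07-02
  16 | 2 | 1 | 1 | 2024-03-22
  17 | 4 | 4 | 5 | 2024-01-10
SELECT name, category FROM products WHERE category IN ('Computing', 'Electronics', 'Audio')

Execution result:
name | category
Headphones | Audio
Printer | Computing
Speaker | Audio
Tablet | Computing
Camera | Electronics
Router | Electronics
Microphone | Audio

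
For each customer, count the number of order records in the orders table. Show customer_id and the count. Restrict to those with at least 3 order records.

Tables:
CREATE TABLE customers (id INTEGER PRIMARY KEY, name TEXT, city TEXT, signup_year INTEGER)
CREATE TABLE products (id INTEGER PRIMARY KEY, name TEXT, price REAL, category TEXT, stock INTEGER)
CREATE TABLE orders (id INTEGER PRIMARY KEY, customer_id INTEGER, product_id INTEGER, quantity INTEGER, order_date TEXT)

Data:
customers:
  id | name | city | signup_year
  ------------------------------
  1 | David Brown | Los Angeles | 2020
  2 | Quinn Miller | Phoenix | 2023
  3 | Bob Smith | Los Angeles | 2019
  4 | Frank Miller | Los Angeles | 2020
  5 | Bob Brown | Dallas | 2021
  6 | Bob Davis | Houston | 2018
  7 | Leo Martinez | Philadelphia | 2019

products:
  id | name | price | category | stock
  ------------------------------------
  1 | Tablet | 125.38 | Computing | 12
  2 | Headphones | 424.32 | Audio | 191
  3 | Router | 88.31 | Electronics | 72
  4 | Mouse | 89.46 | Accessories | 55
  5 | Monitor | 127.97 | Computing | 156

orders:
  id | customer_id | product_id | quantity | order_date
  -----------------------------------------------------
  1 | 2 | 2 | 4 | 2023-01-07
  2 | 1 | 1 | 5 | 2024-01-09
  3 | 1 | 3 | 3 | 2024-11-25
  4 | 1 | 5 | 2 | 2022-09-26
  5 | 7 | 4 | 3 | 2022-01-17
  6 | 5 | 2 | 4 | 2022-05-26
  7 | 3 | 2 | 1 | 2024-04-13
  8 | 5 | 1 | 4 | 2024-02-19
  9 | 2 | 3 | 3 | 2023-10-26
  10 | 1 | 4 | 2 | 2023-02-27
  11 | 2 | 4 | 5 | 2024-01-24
SELECT customer_id, COUNT(*) AS order_count FROM orders GROUP BY customer_id HAVING COUNT(*) >= 3

Execution result:
customer_id | order_count
1 | 4
2 | 3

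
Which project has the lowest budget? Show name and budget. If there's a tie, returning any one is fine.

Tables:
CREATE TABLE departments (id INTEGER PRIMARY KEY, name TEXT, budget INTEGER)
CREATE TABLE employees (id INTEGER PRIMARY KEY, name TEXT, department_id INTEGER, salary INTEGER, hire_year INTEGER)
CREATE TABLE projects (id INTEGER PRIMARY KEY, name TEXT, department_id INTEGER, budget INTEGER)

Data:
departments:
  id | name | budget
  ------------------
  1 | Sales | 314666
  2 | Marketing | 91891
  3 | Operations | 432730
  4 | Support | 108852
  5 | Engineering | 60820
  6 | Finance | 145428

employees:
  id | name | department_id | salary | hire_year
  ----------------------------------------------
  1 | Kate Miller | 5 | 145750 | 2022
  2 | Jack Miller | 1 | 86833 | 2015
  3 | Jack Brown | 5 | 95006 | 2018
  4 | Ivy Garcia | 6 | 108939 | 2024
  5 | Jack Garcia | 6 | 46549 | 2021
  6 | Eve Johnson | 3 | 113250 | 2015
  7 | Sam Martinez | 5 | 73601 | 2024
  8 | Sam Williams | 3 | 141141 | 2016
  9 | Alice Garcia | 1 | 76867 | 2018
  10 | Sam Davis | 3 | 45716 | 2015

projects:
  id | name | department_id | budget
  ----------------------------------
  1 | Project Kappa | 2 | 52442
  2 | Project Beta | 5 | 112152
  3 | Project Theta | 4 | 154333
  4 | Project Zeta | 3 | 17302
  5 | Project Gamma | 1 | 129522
SELECT name, budget FROM projects ORDER BY budget ASC LIMIT 1

Execution result:
name | budget
Project Zeta | 17302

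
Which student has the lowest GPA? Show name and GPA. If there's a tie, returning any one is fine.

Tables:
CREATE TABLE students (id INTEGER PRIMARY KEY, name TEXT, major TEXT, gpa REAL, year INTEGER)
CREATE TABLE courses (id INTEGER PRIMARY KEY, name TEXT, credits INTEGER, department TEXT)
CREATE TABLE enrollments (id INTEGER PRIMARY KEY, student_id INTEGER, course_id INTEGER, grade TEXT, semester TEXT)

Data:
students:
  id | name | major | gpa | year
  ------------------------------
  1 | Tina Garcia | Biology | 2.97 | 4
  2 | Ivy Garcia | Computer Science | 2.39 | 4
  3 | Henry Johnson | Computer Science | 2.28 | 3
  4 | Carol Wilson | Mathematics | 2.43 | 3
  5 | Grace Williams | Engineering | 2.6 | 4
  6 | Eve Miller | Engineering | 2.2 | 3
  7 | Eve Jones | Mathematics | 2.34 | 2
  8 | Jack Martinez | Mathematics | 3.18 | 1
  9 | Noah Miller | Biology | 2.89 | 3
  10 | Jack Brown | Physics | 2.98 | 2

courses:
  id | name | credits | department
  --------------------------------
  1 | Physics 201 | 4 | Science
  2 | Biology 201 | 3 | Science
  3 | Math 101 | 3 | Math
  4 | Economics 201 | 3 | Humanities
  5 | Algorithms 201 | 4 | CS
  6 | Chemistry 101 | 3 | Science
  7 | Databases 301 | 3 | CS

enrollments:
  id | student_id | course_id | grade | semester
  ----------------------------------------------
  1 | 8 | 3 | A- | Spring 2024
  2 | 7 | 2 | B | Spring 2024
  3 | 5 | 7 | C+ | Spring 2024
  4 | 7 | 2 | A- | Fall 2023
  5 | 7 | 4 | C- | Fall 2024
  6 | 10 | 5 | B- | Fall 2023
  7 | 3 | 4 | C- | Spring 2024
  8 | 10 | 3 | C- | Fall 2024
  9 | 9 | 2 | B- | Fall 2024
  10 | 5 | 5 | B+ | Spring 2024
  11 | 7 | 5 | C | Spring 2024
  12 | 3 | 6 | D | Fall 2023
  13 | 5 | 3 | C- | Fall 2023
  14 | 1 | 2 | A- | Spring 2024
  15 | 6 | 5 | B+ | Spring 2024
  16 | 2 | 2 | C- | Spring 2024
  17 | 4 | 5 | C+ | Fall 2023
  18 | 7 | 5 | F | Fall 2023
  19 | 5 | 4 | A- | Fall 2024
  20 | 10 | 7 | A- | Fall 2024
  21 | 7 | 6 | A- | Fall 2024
SELECT name, gpa FROM students ORDER BY gpa ASC LIMIT 1

Execution result:
name | gpa
Eve Miller | 2.20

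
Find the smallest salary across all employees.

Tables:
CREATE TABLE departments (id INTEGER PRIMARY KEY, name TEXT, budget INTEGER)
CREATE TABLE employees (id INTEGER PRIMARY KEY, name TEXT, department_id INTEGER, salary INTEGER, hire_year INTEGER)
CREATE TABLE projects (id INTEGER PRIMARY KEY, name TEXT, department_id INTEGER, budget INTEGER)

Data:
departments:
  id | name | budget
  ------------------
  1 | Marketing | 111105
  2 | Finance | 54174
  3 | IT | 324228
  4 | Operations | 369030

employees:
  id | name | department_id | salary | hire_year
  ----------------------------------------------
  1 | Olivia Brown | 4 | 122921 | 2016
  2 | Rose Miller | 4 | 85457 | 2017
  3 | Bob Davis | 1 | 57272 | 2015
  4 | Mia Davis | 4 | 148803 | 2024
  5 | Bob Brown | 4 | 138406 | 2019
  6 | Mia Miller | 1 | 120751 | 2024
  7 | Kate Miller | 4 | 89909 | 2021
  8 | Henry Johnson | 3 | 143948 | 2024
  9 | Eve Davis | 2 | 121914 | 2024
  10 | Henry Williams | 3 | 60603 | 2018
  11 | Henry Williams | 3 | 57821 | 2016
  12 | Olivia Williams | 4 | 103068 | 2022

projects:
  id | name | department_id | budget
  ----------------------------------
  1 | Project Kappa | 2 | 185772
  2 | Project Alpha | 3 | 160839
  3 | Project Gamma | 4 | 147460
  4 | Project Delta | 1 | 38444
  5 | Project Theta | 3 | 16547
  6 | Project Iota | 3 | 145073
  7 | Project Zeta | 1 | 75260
SELECT MIN(salary) FROM employees

Execution result:
57272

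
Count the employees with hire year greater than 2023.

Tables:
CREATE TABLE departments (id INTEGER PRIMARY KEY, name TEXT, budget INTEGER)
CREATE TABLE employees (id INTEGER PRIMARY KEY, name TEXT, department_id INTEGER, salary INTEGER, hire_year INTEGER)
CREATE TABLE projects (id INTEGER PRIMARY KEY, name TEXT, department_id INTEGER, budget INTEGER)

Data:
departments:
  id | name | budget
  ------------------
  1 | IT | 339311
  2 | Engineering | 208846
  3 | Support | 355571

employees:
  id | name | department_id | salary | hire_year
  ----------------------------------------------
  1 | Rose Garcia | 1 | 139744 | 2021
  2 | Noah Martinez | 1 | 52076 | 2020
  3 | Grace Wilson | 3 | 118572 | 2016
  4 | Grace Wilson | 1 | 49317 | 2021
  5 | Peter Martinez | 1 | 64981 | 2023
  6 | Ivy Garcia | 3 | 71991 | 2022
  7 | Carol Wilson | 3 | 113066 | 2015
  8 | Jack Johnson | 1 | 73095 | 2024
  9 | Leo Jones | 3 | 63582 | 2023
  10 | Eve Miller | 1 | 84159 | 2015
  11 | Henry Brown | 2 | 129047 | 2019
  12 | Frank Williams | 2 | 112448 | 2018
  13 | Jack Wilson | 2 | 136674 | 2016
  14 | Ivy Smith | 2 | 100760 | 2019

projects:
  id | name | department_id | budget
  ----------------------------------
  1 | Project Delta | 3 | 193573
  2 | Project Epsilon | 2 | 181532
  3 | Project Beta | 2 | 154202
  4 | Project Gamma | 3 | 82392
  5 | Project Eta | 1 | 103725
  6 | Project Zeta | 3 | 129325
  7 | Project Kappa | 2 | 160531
SELECT COUNT(*) FROM employees WHERE hire_year > 2023

Execution result:
1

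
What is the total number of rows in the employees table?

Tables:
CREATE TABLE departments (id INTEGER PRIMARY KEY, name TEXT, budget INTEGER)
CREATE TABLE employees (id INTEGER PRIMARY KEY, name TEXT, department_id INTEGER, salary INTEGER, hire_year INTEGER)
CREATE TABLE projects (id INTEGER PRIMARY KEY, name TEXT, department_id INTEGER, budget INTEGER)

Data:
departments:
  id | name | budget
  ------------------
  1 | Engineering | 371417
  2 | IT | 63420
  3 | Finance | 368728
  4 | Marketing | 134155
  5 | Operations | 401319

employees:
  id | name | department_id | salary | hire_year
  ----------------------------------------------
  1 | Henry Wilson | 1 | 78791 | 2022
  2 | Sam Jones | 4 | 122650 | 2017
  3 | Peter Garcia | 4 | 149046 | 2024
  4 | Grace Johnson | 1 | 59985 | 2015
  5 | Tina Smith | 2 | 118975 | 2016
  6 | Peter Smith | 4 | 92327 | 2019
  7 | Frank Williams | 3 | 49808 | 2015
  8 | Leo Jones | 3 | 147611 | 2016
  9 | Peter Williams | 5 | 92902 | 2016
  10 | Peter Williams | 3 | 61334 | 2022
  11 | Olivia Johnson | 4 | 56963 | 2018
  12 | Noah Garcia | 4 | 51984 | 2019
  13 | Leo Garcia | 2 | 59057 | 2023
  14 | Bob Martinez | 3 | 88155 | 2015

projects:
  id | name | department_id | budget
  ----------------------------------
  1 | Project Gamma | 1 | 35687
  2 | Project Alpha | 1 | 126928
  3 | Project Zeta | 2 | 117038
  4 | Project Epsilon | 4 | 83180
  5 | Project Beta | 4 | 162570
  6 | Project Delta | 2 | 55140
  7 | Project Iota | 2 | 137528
SELECT COUNT(*) FROM employees

Execution result:
14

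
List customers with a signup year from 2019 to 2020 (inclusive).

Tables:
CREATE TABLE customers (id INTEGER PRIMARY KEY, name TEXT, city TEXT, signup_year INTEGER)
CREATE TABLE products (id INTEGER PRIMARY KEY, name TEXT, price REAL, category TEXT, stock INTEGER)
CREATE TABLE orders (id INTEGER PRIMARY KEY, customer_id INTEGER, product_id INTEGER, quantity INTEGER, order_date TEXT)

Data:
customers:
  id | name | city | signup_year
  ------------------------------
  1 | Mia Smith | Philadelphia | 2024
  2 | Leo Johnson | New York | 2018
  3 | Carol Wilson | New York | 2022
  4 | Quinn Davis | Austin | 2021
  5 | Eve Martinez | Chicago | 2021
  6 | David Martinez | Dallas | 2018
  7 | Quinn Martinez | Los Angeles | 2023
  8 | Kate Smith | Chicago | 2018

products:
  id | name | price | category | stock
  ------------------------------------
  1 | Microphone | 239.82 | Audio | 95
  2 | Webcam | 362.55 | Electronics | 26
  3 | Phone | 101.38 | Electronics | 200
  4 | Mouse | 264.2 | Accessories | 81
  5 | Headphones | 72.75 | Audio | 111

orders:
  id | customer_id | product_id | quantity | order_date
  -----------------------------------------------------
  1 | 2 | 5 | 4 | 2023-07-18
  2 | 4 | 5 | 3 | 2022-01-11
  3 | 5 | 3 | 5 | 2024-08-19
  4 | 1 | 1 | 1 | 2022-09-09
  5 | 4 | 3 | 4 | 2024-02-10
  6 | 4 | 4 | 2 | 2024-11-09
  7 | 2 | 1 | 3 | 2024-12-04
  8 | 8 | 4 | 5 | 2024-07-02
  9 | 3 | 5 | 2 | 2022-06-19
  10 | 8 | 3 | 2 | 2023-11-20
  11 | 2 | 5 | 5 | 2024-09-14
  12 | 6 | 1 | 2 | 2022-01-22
SELECT name, signup_year FROM customers WHERE signup_year BETWEEN 2019 AND 2020

Execution result:
(no rows)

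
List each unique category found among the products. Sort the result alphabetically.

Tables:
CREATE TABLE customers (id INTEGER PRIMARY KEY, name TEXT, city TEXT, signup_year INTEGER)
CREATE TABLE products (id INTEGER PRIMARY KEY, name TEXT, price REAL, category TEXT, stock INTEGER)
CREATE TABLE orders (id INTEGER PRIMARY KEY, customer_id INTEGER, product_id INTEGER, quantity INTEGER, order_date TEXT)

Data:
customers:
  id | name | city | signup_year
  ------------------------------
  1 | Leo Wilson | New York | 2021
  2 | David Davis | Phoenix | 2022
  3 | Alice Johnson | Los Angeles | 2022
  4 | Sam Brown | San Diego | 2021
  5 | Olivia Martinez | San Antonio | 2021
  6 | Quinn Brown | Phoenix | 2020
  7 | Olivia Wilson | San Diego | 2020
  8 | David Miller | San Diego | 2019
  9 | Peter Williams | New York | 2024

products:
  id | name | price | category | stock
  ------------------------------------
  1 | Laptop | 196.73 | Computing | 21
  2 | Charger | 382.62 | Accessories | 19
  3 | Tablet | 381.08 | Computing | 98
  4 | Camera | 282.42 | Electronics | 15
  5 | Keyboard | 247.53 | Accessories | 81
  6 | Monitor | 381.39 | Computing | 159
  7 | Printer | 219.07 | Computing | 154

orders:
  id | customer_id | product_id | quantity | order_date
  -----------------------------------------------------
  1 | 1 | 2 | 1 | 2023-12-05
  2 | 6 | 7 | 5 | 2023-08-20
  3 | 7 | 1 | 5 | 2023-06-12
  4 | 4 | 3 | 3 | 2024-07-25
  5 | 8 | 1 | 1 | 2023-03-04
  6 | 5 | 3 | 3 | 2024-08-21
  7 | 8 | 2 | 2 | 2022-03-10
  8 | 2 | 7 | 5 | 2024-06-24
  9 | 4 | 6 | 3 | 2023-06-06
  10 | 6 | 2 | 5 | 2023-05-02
SELECT DISTINCT category FROM products ORDER BY category

Execution result:
category
Accessories
Computing
Electronics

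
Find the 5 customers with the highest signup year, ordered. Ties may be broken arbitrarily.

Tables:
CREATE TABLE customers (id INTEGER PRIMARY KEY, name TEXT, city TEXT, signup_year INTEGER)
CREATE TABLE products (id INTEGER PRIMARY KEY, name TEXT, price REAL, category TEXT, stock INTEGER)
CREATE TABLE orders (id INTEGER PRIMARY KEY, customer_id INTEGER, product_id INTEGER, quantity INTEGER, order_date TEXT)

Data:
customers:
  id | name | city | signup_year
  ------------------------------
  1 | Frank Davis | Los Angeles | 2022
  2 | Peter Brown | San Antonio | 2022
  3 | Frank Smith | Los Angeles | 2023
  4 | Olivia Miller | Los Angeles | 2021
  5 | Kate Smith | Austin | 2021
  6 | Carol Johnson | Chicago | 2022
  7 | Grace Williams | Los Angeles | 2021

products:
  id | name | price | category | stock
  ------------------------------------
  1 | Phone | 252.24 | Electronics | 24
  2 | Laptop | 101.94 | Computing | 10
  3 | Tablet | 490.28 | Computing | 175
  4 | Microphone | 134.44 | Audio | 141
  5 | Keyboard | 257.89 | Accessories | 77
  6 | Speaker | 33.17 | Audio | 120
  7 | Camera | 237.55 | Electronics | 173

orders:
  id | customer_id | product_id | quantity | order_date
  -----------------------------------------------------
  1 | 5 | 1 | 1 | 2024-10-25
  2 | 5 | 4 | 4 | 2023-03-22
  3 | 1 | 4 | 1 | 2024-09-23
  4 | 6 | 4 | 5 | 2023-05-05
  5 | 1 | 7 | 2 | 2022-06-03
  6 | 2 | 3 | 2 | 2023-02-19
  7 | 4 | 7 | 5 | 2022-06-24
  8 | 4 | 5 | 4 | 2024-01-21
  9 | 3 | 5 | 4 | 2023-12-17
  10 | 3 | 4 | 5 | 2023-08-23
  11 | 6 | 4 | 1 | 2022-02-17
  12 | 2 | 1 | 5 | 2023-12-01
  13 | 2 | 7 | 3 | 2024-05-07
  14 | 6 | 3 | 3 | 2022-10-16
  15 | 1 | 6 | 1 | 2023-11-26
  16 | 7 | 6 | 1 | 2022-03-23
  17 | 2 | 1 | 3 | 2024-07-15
SELECT name, signup_year FROM customers ORDER BY signup_year DESC LIMIT 5

Execution result:
name | signup_year
Frank Smith | 2023
Frank Davis | 2022
Peter Brown | 2022
Carol Johnson | 2022
Olivia Miller | 2021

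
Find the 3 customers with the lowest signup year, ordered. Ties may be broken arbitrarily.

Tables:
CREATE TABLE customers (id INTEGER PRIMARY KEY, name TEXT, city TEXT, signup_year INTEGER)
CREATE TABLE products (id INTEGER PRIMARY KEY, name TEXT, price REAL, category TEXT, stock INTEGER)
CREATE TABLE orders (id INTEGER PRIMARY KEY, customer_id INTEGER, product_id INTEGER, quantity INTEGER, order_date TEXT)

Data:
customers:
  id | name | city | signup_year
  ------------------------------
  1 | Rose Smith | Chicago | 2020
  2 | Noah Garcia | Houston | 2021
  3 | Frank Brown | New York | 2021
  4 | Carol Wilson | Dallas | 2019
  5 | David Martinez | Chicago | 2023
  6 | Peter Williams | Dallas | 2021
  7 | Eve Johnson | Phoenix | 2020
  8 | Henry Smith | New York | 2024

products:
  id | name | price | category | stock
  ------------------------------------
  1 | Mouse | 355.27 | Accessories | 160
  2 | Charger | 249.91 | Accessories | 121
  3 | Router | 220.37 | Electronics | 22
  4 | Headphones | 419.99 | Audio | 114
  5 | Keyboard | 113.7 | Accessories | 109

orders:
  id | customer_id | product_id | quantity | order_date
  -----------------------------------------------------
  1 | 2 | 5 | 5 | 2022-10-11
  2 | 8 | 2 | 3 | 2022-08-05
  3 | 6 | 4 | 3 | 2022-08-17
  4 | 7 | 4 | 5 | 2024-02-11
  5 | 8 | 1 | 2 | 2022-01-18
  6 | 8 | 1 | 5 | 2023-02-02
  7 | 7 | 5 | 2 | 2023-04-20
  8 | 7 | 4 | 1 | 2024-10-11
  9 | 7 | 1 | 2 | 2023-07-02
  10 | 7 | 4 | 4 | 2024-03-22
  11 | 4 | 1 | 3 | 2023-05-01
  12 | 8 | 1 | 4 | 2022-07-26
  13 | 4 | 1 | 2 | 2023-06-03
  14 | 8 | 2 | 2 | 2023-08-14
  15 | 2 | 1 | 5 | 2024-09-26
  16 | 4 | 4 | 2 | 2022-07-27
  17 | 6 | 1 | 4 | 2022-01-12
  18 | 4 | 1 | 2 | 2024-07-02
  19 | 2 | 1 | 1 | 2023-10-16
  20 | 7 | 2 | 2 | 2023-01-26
SELECT name, signup_year FROM customers ORDER BY signup_year ASC LIMIT 3

Execution result:
name | signup_year
Carol Wilson | 2019
Rose Smith | 2020
Eve Johnson | 2020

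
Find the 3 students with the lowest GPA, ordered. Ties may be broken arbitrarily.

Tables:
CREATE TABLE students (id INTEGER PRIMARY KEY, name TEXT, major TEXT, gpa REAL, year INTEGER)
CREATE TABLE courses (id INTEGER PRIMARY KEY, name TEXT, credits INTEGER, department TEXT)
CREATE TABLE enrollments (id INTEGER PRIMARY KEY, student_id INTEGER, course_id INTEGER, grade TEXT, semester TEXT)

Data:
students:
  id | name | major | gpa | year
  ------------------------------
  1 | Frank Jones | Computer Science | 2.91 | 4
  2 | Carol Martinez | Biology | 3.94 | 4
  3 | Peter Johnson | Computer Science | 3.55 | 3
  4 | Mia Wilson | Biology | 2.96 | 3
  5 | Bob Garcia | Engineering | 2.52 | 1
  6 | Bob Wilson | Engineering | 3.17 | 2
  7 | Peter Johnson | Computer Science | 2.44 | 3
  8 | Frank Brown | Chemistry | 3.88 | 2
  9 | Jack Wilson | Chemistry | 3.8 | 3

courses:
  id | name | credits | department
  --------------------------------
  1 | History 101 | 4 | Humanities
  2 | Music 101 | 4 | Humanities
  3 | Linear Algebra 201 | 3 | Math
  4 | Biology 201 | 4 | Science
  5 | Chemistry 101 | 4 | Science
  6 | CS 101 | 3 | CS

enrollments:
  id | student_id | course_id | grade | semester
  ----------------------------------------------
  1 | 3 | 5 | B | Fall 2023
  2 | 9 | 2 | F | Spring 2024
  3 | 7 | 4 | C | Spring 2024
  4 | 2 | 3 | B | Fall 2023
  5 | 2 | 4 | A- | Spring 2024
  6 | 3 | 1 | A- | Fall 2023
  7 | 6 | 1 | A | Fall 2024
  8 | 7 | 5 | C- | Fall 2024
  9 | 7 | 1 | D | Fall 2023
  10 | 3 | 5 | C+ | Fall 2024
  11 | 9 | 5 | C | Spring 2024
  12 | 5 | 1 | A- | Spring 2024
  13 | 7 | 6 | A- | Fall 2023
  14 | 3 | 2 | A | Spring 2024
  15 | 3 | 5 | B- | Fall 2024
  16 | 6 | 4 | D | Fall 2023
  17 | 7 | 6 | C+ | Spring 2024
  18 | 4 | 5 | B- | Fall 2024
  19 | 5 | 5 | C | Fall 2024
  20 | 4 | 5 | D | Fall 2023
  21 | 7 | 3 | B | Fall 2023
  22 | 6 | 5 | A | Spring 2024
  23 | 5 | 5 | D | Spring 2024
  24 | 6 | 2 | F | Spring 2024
SELECT name, gpa FROM students ORDER BY gpa ASC LIMIT 3

Execution result:
name | gpa
Peter Johnson | 2.44
Bob Garcia | 2.52
Frank Jones | 2.91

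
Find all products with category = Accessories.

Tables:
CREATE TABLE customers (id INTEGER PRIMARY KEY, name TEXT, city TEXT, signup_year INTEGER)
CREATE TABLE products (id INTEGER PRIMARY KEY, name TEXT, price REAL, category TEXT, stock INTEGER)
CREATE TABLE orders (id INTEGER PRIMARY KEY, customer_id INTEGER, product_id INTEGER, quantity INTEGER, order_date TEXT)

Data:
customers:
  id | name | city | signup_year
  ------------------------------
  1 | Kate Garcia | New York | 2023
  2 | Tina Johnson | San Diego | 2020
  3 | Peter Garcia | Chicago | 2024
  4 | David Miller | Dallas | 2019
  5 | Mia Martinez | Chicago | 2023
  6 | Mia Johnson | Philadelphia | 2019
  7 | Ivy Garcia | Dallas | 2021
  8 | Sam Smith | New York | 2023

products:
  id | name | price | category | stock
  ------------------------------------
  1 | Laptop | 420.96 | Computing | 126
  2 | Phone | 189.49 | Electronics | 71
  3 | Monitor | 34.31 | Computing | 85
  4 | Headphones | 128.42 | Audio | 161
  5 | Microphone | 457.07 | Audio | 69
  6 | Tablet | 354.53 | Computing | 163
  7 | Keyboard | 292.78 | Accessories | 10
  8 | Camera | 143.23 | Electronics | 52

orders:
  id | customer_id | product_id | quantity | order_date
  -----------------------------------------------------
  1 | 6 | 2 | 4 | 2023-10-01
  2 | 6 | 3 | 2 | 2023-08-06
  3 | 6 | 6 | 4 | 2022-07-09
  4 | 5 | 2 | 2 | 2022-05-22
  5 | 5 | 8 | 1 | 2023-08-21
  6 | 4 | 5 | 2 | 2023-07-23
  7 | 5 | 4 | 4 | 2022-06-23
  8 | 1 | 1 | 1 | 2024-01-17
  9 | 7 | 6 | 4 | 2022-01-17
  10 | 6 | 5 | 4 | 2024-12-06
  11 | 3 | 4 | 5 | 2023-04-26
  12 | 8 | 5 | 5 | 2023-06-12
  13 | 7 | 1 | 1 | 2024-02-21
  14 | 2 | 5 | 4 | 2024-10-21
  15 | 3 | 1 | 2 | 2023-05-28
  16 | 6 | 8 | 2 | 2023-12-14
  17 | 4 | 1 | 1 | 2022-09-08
SELECT name, category FROM products WHERE category = 'Accessories'

Execution result:
name | category
Keyboard | Accessories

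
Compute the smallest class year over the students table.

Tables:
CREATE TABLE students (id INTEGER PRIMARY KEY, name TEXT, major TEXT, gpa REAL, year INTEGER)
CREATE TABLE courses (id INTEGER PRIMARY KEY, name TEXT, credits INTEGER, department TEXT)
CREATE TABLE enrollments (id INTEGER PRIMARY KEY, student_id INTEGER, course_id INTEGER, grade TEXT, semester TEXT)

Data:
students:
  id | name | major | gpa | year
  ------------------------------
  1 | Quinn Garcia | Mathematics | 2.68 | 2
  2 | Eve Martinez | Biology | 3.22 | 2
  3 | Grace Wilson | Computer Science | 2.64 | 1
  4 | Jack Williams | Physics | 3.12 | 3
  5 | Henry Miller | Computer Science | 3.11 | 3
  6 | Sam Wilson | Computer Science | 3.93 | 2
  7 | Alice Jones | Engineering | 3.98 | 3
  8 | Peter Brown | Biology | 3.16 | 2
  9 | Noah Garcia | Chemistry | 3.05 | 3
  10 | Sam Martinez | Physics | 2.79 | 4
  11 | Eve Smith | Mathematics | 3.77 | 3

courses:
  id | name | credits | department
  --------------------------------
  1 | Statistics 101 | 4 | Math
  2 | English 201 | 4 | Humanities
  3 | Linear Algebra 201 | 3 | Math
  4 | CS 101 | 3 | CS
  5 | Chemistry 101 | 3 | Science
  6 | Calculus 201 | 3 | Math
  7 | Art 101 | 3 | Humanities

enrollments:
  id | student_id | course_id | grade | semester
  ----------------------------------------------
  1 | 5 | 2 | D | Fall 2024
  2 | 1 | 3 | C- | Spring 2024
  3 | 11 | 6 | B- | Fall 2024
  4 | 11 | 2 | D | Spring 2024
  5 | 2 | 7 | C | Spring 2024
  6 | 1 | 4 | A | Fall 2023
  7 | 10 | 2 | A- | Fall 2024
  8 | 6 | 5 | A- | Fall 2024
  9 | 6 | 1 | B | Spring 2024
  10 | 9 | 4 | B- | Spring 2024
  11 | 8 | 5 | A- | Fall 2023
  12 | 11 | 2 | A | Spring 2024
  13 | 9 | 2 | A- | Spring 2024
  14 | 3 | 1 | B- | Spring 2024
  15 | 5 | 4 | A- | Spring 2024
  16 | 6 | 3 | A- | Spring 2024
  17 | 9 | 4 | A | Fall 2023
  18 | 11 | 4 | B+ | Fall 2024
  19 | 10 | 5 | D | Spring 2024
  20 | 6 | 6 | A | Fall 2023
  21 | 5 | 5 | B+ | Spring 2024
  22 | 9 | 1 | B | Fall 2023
SELECT MIN(year) FROM students

Execution result:
1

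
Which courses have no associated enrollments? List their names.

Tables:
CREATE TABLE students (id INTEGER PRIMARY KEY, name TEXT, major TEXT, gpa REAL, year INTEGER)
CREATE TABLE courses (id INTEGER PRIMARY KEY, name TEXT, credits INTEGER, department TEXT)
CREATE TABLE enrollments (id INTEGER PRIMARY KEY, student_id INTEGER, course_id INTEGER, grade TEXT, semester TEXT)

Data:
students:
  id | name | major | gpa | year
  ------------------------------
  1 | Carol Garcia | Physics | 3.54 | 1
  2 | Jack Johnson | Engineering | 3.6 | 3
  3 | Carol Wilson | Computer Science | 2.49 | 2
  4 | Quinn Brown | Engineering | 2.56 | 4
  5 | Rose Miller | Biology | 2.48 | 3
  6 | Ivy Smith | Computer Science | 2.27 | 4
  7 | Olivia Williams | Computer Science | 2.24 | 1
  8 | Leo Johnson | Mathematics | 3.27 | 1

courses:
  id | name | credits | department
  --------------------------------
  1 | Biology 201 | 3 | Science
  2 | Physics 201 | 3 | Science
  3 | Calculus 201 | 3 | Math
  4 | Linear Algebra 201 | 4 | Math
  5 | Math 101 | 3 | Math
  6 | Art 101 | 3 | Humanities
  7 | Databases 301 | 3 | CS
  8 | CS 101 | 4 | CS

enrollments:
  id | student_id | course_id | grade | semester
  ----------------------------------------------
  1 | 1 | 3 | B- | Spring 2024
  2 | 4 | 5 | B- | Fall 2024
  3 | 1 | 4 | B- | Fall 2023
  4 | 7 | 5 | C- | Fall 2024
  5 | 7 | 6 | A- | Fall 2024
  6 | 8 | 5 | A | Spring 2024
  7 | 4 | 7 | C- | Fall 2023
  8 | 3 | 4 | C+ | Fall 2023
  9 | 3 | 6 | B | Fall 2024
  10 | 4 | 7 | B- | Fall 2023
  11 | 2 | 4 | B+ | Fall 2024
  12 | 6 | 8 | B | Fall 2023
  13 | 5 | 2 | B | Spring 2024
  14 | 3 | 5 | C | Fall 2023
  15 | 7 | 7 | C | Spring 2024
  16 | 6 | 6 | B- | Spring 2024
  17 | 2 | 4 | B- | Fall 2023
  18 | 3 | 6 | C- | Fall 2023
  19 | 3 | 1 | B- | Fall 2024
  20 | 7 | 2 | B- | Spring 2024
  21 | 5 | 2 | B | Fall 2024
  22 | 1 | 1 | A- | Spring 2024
SELECT p.name FROM courses p LEFT JOIN enrollments c ON c.course_id = p.id WHERE c.id IS NULL

Execution result:
(no rows)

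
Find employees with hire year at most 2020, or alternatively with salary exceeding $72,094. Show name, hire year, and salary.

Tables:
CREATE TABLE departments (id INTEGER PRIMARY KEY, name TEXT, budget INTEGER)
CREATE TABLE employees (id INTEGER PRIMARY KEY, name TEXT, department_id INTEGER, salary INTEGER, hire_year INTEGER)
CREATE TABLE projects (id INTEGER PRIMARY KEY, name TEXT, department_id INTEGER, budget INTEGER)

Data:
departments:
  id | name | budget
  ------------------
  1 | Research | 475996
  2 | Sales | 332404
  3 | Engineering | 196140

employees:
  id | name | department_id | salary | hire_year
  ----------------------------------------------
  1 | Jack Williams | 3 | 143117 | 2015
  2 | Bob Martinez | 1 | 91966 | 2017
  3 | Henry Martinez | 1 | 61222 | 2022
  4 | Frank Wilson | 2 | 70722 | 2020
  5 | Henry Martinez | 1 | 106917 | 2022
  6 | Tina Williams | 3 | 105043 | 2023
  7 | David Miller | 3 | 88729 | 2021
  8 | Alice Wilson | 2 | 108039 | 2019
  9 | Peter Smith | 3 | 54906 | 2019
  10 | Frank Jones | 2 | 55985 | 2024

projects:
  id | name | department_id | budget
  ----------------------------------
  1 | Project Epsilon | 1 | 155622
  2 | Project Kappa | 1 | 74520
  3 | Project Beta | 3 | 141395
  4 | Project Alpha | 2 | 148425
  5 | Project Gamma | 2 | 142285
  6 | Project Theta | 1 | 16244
SELECT name, hire_year, salary FROM employees WHERE hire_year <= 2020 OR salary > 72094

Execution result:
name | hire_year | salary
Jack Williams | 2015 | 143117
Bob Martinez | 2017 | 91966
Frank Wilson | 2020 | 70722
Henry Martinez | 2022 | 106917
Tina Williams | 2023 | 105043
David Miller | 2021 | 88729
Alice Wilson | 2019 | 108039
Peter Smith | 2019 | 54906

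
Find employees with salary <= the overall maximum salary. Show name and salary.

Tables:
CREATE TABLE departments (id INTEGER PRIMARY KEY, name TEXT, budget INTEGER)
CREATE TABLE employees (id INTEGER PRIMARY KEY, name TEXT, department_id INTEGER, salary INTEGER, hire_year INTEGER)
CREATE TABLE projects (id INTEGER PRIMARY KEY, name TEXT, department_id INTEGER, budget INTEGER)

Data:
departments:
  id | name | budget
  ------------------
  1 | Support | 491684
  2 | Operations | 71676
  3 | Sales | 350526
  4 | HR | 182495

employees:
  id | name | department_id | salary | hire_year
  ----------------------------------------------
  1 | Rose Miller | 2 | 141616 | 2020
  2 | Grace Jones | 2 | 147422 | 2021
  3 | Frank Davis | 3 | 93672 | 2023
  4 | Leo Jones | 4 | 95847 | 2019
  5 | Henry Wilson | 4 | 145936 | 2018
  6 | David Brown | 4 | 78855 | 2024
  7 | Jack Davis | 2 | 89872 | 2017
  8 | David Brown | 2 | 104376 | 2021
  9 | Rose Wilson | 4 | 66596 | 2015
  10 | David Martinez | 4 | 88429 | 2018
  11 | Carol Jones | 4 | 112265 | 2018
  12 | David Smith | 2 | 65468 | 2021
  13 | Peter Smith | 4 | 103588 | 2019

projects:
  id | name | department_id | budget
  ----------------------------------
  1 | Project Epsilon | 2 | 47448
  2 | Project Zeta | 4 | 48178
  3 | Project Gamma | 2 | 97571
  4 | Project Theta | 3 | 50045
SELECT name, salary FROM employees WHERE salary <= (SELECT MAX(salary) FROM employees)

Execution result:
name | salary
Rose Miller | 141616
Grace Jones | 147422
Frank Davis | 93672
Leo Jones | 95847
Henry Wilson | 145936
David Brown | 78855
Jack Davis | 89872
David Brown | 104376
Rose Wilson | 66596
David Martinez | 88429
Carol Jones | 112265
David Smith | 65468
Peter Smith | 103588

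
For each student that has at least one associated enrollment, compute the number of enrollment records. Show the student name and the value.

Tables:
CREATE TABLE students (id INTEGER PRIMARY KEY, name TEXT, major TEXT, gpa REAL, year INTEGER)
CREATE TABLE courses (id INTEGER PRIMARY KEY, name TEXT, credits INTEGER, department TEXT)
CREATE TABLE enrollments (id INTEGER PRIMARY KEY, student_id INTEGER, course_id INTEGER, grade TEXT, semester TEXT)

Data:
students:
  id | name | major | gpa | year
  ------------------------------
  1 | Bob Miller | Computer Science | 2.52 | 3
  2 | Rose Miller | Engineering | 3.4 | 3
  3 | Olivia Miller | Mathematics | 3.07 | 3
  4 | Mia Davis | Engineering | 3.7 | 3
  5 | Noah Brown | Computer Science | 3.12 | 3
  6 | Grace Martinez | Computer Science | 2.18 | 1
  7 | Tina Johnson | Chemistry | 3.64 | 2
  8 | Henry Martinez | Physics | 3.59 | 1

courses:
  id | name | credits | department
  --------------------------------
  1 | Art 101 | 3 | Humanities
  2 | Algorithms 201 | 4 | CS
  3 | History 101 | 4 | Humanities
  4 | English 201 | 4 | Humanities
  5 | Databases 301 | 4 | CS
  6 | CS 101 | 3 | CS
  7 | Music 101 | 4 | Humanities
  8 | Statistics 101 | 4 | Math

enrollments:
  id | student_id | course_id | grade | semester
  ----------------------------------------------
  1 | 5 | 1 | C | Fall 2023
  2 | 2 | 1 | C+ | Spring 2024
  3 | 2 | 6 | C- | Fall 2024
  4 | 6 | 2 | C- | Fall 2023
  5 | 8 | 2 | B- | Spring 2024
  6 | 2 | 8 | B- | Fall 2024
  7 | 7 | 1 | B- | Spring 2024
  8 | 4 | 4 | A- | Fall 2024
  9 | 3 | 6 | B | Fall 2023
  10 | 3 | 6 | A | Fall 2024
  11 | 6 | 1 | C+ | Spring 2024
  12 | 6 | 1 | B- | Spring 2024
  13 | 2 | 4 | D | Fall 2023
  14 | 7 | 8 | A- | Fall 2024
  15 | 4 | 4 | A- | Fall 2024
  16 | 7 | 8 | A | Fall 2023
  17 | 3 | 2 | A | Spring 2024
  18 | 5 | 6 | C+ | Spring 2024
SELECT p.name, COUNT(*) AS n FROM enrollments c JOIN students p ON c.student_id = p.id GROUP BY p.id, p.name

Execution result:
name | n
Rose Miller | 4
Olivia Miller | 3
Mia Davis | 2
Noah Brown | 2
Grace Martinez | 3
Tina Johnson | 3
Henry Martinez | 1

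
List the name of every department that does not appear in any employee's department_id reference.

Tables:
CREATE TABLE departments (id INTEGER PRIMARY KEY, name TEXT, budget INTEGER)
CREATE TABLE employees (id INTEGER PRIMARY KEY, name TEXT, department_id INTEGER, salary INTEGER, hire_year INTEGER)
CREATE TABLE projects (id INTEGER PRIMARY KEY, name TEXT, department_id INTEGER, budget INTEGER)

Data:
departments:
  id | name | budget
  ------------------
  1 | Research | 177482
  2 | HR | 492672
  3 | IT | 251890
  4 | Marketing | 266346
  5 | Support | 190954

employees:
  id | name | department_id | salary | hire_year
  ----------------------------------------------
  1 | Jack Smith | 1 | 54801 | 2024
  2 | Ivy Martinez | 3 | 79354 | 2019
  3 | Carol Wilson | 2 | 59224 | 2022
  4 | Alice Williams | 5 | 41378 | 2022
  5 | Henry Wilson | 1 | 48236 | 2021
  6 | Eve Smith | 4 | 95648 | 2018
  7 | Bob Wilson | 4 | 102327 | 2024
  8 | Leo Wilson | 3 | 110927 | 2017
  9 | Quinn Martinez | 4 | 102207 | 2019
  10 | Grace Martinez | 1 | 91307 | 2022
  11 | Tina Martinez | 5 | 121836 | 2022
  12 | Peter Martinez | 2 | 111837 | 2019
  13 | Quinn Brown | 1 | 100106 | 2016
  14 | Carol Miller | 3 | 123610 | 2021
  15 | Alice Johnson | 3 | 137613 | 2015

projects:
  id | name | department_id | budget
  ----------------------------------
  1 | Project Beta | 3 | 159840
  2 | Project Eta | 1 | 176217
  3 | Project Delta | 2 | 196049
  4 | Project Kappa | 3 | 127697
SELECT p.name FROM departments p LEFT JOIN employees c ON c.department_id = p.id WHERE c.id IS NULL

Execution result:
(no rows)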